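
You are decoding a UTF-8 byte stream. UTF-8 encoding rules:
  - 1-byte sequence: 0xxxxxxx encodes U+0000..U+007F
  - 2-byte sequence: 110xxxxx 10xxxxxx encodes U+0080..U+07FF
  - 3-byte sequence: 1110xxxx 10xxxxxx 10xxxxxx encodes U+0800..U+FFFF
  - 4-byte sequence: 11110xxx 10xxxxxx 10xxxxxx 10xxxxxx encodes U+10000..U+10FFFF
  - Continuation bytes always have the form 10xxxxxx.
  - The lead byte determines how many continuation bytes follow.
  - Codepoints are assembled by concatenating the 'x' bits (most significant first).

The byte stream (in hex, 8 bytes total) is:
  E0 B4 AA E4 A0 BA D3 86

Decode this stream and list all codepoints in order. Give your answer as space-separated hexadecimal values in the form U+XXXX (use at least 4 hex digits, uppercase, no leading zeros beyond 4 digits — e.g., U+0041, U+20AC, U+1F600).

Answer: U+0D2A U+483A U+04C6

Derivation:
Byte[0]=E0: 3-byte lead, need 2 cont bytes. acc=0x0
Byte[1]=B4: continuation. acc=(acc<<6)|0x34=0x34
Byte[2]=AA: continuation. acc=(acc<<6)|0x2A=0xD2A
Completed: cp=U+0D2A (starts at byte 0)
Byte[3]=E4: 3-byte lead, need 2 cont bytes. acc=0x4
Byte[4]=A0: continuation. acc=(acc<<6)|0x20=0x120
Byte[5]=BA: continuation. acc=(acc<<6)|0x3A=0x483A
Completed: cp=U+483A (starts at byte 3)
Byte[6]=D3: 2-byte lead, need 1 cont bytes. acc=0x13
Byte[7]=86: continuation. acc=(acc<<6)|0x06=0x4C6
Completed: cp=U+04C6 (starts at byte 6)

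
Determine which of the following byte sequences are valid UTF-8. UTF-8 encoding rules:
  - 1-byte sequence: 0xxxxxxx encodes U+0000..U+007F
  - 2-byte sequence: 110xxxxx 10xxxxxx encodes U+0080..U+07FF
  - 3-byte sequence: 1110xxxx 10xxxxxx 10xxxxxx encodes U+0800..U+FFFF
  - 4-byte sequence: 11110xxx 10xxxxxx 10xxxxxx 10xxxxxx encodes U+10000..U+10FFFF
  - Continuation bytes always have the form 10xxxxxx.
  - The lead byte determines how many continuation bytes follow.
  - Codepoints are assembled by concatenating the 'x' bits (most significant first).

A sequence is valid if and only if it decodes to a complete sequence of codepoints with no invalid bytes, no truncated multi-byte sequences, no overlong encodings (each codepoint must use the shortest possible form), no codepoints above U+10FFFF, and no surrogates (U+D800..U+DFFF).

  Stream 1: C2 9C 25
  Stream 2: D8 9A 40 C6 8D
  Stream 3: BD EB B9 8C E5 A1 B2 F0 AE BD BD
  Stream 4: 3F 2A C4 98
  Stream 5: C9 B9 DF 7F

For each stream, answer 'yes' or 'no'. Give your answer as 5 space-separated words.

Answer: yes yes no yes no

Derivation:
Stream 1: decodes cleanly. VALID
Stream 2: decodes cleanly. VALID
Stream 3: error at byte offset 0. INVALID
Stream 4: decodes cleanly. VALID
Stream 5: error at byte offset 3. INVALID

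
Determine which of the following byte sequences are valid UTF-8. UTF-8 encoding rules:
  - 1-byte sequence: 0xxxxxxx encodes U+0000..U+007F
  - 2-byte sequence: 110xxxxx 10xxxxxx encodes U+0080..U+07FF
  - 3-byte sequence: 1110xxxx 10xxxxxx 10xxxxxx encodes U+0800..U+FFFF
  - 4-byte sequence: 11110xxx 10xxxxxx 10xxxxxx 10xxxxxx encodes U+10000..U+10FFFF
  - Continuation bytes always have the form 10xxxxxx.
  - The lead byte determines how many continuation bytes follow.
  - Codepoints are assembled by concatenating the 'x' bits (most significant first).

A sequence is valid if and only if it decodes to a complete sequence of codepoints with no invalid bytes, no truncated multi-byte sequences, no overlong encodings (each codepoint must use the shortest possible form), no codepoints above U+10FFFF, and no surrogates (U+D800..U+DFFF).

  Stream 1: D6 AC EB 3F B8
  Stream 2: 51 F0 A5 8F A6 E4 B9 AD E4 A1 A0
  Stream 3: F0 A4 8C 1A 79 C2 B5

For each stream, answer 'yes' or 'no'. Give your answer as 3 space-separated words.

Answer: no yes no

Derivation:
Stream 1: error at byte offset 3. INVALID
Stream 2: decodes cleanly. VALID
Stream 3: error at byte offset 3. INVALID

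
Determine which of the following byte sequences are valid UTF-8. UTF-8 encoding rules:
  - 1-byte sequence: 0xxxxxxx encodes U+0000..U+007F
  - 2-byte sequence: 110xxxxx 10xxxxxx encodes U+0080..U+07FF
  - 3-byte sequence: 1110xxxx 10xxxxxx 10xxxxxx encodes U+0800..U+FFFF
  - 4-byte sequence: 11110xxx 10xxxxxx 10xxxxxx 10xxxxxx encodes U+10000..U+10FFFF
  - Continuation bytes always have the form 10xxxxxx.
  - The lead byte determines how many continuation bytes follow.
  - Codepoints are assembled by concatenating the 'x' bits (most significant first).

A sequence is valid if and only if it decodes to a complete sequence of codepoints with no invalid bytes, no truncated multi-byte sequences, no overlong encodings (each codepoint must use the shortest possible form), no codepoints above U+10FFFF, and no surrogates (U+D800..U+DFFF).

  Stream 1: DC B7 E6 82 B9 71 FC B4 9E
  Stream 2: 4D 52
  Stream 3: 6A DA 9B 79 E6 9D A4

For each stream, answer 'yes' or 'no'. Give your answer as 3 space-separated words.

Answer: no yes yes

Derivation:
Stream 1: error at byte offset 6. INVALID
Stream 2: decodes cleanly. VALID
Stream 3: decodes cleanly. VALID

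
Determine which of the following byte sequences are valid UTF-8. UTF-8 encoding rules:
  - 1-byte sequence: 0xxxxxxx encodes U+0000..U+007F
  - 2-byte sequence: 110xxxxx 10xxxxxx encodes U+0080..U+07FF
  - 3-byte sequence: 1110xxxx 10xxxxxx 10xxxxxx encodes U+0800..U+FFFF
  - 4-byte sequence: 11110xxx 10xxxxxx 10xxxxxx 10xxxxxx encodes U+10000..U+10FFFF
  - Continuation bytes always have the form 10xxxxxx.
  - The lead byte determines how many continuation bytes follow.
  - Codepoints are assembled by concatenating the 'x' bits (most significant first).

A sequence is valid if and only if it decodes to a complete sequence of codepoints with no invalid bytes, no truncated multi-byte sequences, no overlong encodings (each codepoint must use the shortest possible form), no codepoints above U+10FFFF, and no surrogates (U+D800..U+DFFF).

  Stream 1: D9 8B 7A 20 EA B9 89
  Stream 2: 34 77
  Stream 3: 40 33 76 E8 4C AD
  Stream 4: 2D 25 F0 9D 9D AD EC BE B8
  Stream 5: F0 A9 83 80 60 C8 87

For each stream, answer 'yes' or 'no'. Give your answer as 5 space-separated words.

Answer: yes yes no yes yes

Derivation:
Stream 1: decodes cleanly. VALID
Stream 2: decodes cleanly. VALID
Stream 3: error at byte offset 4. INVALID
Stream 4: decodes cleanly. VALID
Stream 5: decodes cleanly. VALID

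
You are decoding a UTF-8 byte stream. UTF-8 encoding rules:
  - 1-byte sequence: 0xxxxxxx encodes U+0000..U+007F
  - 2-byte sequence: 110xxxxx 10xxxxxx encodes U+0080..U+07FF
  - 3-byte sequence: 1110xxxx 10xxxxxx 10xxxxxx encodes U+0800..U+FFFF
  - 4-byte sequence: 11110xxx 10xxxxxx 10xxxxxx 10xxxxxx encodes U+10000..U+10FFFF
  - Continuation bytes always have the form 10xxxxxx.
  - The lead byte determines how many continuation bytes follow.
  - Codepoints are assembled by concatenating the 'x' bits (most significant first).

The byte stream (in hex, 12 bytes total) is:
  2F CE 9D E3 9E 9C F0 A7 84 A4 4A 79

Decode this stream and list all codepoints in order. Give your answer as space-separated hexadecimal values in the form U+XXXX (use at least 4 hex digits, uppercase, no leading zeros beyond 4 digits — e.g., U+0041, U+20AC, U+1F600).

Byte[0]=2F: 1-byte ASCII. cp=U+002F
Byte[1]=CE: 2-byte lead, need 1 cont bytes. acc=0xE
Byte[2]=9D: continuation. acc=(acc<<6)|0x1D=0x39D
Completed: cp=U+039D (starts at byte 1)
Byte[3]=E3: 3-byte lead, need 2 cont bytes. acc=0x3
Byte[4]=9E: continuation. acc=(acc<<6)|0x1E=0xDE
Byte[5]=9C: continuation. acc=(acc<<6)|0x1C=0x379C
Completed: cp=U+379C (starts at byte 3)
Byte[6]=F0: 4-byte lead, need 3 cont bytes. acc=0x0
Byte[7]=A7: continuation. acc=(acc<<6)|0x27=0x27
Byte[8]=84: continuation. acc=(acc<<6)|0x04=0x9C4
Byte[9]=A4: continuation. acc=(acc<<6)|0x24=0x27124
Completed: cp=U+27124 (starts at byte 6)
Byte[10]=4A: 1-byte ASCII. cp=U+004A
Byte[11]=79: 1-byte ASCII. cp=U+0079

Answer: U+002F U+039D U+379C U+27124 U+004A U+0079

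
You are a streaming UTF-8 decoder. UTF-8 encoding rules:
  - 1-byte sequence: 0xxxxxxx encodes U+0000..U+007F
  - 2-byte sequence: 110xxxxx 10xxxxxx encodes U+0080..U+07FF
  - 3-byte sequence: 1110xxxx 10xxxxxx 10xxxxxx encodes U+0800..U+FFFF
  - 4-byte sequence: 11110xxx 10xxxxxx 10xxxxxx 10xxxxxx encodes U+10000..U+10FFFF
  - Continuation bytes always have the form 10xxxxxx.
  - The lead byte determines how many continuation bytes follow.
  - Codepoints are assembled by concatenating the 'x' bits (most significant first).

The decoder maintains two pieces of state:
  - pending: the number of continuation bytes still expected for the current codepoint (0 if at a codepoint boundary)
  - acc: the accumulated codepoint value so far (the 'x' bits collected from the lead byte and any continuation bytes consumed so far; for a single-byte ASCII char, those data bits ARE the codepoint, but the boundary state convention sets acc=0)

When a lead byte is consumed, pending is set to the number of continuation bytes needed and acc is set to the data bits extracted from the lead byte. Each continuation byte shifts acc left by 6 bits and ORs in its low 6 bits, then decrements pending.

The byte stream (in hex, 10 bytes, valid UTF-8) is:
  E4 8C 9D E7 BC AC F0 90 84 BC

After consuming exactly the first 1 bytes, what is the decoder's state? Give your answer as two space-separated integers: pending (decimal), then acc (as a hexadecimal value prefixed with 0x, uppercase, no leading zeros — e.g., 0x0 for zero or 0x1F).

Byte[0]=E4: 3-byte lead. pending=2, acc=0x4

Answer: 2 0x4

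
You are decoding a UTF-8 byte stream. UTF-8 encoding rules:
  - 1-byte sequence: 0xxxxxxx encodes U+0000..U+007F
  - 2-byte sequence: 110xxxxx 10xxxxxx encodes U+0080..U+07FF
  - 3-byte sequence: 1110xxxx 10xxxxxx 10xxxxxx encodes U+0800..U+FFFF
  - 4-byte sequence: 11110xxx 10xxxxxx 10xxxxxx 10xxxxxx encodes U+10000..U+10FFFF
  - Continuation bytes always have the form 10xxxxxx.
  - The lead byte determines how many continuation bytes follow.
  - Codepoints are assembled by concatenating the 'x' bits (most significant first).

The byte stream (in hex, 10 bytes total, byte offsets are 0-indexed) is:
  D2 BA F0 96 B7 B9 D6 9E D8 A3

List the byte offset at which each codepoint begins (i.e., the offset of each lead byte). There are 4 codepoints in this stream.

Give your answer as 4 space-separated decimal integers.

Answer: 0 2 6 8

Derivation:
Byte[0]=D2: 2-byte lead, need 1 cont bytes. acc=0x12
Byte[1]=BA: continuation. acc=(acc<<6)|0x3A=0x4BA
Completed: cp=U+04BA (starts at byte 0)
Byte[2]=F0: 4-byte lead, need 3 cont bytes. acc=0x0
Byte[3]=96: continuation. acc=(acc<<6)|0x16=0x16
Byte[4]=B7: continuation. acc=(acc<<6)|0x37=0x5B7
Byte[5]=B9: continuation. acc=(acc<<6)|0x39=0x16DF9
Completed: cp=U+16DF9 (starts at byte 2)
Byte[6]=D6: 2-byte lead, need 1 cont bytes. acc=0x16
Byte[7]=9E: continuation. acc=(acc<<6)|0x1E=0x59E
Completed: cp=U+059E (starts at byte 6)
Byte[8]=D8: 2-byte lead, need 1 cont bytes. acc=0x18
Byte[9]=A3: continuation. acc=(acc<<6)|0x23=0x623
Completed: cp=U+0623 (starts at byte 8)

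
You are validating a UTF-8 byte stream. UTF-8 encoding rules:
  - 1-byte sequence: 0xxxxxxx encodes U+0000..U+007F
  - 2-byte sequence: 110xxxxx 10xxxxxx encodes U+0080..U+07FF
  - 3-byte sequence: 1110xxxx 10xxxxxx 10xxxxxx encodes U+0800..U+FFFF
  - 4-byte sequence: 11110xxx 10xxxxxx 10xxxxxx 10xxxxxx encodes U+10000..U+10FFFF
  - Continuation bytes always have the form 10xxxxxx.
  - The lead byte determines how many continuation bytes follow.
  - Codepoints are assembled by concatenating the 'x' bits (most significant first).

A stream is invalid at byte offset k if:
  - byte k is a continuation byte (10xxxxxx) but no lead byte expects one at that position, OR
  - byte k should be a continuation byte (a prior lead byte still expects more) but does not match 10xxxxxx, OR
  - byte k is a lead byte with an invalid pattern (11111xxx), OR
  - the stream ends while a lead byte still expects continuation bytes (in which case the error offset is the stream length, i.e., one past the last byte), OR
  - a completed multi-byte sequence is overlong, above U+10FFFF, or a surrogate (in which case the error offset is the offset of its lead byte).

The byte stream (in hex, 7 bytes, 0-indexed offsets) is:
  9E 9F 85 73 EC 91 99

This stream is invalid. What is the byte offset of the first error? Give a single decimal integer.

Byte[0]=9E: INVALID lead byte (not 0xxx/110x/1110/11110)

Answer: 0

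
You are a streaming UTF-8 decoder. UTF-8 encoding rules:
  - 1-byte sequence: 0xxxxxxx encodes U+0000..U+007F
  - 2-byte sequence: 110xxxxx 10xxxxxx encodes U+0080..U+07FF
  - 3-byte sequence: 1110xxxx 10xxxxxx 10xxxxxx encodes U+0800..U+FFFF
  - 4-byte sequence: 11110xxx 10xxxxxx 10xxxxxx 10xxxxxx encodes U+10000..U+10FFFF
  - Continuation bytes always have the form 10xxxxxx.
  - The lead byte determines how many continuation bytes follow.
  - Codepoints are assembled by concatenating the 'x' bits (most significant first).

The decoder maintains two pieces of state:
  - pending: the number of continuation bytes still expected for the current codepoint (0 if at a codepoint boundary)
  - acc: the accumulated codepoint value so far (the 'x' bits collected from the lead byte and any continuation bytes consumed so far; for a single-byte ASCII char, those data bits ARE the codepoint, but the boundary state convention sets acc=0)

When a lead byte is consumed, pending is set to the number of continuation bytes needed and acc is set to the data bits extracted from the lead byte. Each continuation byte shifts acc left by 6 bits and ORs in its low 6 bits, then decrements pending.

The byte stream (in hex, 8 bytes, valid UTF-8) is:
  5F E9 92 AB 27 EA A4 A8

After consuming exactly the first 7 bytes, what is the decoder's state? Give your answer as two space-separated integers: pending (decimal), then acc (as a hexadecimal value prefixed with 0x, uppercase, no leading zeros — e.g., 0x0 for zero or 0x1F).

Byte[0]=5F: 1-byte. pending=0, acc=0x0
Byte[1]=E9: 3-byte lead. pending=2, acc=0x9
Byte[2]=92: continuation. acc=(acc<<6)|0x12=0x252, pending=1
Byte[3]=AB: continuation. acc=(acc<<6)|0x2B=0x94AB, pending=0
Byte[4]=27: 1-byte. pending=0, acc=0x0
Byte[5]=EA: 3-byte lead. pending=2, acc=0xA
Byte[6]=A4: continuation. acc=(acc<<6)|0x24=0x2A4, pending=1

Answer: 1 0x2A4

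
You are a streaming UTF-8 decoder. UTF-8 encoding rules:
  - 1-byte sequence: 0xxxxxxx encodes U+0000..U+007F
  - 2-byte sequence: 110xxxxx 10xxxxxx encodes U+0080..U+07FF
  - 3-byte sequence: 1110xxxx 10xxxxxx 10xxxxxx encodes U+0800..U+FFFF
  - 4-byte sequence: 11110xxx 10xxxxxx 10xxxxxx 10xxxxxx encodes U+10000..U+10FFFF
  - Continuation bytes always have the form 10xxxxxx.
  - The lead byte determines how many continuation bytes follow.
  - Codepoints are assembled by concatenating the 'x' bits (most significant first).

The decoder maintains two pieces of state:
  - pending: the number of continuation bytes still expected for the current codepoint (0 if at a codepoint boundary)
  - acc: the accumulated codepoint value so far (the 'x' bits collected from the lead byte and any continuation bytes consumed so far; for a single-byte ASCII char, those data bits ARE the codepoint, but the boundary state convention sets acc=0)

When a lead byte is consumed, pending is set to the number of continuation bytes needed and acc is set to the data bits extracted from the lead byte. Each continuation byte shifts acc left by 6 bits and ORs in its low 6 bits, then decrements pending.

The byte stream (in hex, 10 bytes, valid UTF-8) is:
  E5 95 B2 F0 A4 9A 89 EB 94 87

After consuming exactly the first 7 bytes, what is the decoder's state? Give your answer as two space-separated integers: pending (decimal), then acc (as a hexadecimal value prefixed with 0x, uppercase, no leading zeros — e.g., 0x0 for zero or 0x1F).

Answer: 0 0x24689

Derivation:
Byte[0]=E5: 3-byte lead. pending=2, acc=0x5
Byte[1]=95: continuation. acc=(acc<<6)|0x15=0x155, pending=1
Byte[2]=B2: continuation. acc=(acc<<6)|0x32=0x5572, pending=0
Byte[3]=F0: 4-byte lead. pending=3, acc=0x0
Byte[4]=A4: continuation. acc=(acc<<6)|0x24=0x24, pending=2
Byte[5]=9A: continuation. acc=(acc<<6)|0x1A=0x91A, pending=1
Byte[6]=89: continuation. acc=(acc<<6)|0x09=0x24689, pending=0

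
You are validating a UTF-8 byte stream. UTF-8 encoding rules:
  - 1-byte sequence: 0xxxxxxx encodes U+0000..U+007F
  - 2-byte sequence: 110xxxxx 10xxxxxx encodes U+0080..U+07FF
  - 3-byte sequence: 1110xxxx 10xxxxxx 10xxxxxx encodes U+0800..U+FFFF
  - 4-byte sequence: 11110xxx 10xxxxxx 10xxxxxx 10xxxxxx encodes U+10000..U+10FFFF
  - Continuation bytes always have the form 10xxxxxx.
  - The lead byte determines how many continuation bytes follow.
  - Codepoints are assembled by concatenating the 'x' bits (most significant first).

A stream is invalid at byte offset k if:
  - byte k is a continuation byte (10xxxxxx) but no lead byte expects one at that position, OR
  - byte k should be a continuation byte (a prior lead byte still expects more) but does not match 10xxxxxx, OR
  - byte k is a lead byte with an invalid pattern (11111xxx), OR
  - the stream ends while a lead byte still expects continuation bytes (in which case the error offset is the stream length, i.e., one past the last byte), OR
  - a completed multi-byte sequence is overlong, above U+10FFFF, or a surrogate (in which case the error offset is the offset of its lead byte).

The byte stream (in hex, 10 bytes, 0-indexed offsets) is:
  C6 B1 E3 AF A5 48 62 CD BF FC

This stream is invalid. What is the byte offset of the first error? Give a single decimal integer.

Byte[0]=C6: 2-byte lead, need 1 cont bytes. acc=0x6
Byte[1]=B1: continuation. acc=(acc<<6)|0x31=0x1B1
Completed: cp=U+01B1 (starts at byte 0)
Byte[2]=E3: 3-byte lead, need 2 cont bytes. acc=0x3
Byte[3]=AF: continuation. acc=(acc<<6)|0x2F=0xEF
Byte[4]=A5: continuation. acc=(acc<<6)|0x25=0x3BE5
Completed: cp=U+3BE5 (starts at byte 2)
Byte[5]=48: 1-byte ASCII. cp=U+0048
Byte[6]=62: 1-byte ASCII. cp=U+0062
Byte[7]=CD: 2-byte lead, need 1 cont bytes. acc=0xD
Byte[8]=BF: continuation. acc=(acc<<6)|0x3F=0x37F
Completed: cp=U+037F (starts at byte 7)
Byte[9]=FC: INVALID lead byte (not 0xxx/110x/1110/11110)

Answer: 9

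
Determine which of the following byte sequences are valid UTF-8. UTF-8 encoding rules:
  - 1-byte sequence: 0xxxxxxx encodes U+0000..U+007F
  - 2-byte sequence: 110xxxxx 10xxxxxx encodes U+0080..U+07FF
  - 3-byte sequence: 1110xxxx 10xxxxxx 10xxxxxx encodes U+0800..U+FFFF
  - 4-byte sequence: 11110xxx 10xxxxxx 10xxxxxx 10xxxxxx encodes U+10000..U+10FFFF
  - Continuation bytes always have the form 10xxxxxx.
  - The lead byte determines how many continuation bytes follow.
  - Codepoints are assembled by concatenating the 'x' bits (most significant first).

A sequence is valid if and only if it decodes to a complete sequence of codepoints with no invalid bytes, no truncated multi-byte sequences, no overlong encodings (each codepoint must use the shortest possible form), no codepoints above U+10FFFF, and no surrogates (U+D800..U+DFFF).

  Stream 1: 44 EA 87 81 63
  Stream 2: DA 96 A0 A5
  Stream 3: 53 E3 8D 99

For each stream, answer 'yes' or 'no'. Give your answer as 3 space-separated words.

Stream 1: decodes cleanly. VALID
Stream 2: error at byte offset 2. INVALID
Stream 3: decodes cleanly. VALID

Answer: yes no yes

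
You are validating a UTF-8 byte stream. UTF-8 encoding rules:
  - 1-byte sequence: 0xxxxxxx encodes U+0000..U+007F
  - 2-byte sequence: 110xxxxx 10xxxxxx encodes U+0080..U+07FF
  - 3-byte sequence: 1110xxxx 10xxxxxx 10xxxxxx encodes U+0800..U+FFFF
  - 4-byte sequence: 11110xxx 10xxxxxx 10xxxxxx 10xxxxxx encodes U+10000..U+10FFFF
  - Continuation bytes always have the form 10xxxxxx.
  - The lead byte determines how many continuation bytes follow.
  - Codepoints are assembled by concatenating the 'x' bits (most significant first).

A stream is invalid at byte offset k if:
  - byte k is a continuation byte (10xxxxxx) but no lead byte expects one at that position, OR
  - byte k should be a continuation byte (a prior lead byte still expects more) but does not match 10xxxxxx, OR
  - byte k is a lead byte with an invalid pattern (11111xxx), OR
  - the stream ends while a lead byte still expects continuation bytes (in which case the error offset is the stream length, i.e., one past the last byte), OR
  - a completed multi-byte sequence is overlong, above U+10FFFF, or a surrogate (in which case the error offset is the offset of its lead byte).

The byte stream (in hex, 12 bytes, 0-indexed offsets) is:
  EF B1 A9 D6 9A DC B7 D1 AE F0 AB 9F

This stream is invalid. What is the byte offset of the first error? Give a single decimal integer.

Answer: 12

Derivation:
Byte[0]=EF: 3-byte lead, need 2 cont bytes. acc=0xF
Byte[1]=B1: continuation. acc=(acc<<6)|0x31=0x3F1
Byte[2]=A9: continuation. acc=(acc<<6)|0x29=0xFC69
Completed: cp=U+FC69 (starts at byte 0)
Byte[3]=D6: 2-byte lead, need 1 cont bytes. acc=0x16
Byte[4]=9A: continuation. acc=(acc<<6)|0x1A=0x59A
Completed: cp=U+059A (starts at byte 3)
Byte[5]=DC: 2-byte lead, need 1 cont bytes. acc=0x1C
Byte[6]=B7: continuation. acc=(acc<<6)|0x37=0x737
Completed: cp=U+0737 (starts at byte 5)
Byte[7]=D1: 2-byte lead, need 1 cont bytes. acc=0x11
Byte[8]=AE: continuation. acc=(acc<<6)|0x2E=0x46E
Completed: cp=U+046E (starts at byte 7)
Byte[9]=F0: 4-byte lead, need 3 cont bytes. acc=0x0
Byte[10]=AB: continuation. acc=(acc<<6)|0x2B=0x2B
Byte[11]=9F: continuation. acc=(acc<<6)|0x1F=0xADF
Byte[12]: stream ended, expected continuation. INVALID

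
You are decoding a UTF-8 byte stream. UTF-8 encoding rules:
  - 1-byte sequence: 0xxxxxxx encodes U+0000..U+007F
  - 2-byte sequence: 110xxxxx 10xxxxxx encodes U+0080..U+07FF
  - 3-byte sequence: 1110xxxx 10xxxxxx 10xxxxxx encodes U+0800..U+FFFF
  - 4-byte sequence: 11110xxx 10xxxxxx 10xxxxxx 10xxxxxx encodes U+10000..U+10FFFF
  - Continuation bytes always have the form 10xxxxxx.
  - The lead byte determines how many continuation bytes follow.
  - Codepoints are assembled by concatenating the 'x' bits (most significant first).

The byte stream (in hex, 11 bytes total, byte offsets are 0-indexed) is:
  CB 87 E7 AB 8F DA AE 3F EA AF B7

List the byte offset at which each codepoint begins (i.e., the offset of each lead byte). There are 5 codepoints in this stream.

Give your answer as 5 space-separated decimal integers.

Byte[0]=CB: 2-byte lead, need 1 cont bytes. acc=0xB
Byte[1]=87: continuation. acc=(acc<<6)|0x07=0x2C7
Completed: cp=U+02C7 (starts at byte 0)
Byte[2]=E7: 3-byte lead, need 2 cont bytes. acc=0x7
Byte[3]=AB: continuation. acc=(acc<<6)|0x2B=0x1EB
Byte[4]=8F: continuation. acc=(acc<<6)|0x0F=0x7ACF
Completed: cp=U+7ACF (starts at byte 2)
Byte[5]=DA: 2-byte lead, need 1 cont bytes. acc=0x1A
Byte[6]=AE: continuation. acc=(acc<<6)|0x2E=0x6AE
Completed: cp=U+06AE (starts at byte 5)
Byte[7]=3F: 1-byte ASCII. cp=U+003F
Byte[8]=EA: 3-byte lead, need 2 cont bytes. acc=0xA
Byte[9]=AF: continuation. acc=(acc<<6)|0x2F=0x2AF
Byte[10]=B7: continuation. acc=(acc<<6)|0x37=0xABF7
Completed: cp=U+ABF7 (starts at byte 8)

Answer: 0 2 5 7 8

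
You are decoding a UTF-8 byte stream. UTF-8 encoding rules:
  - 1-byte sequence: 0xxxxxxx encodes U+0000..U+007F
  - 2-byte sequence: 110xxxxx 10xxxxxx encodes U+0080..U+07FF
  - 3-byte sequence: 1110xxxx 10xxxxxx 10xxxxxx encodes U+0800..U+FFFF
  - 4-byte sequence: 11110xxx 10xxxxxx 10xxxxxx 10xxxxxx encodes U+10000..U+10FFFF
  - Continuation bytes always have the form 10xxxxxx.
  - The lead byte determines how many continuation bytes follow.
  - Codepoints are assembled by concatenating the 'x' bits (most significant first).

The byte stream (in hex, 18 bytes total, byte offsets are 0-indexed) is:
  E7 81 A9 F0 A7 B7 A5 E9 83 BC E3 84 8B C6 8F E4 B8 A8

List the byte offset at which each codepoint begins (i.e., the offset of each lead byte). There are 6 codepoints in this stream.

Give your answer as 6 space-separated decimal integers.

Answer: 0 3 7 10 13 15

Derivation:
Byte[0]=E7: 3-byte lead, need 2 cont bytes. acc=0x7
Byte[1]=81: continuation. acc=(acc<<6)|0x01=0x1C1
Byte[2]=A9: continuation. acc=(acc<<6)|0x29=0x7069
Completed: cp=U+7069 (starts at byte 0)
Byte[3]=F0: 4-byte lead, need 3 cont bytes. acc=0x0
Byte[4]=A7: continuation. acc=(acc<<6)|0x27=0x27
Byte[5]=B7: continuation. acc=(acc<<6)|0x37=0x9F7
Byte[6]=A5: continuation. acc=(acc<<6)|0x25=0x27DE5
Completed: cp=U+27DE5 (starts at byte 3)
Byte[7]=E9: 3-byte lead, need 2 cont bytes. acc=0x9
Byte[8]=83: continuation. acc=(acc<<6)|0x03=0x243
Byte[9]=BC: continuation. acc=(acc<<6)|0x3C=0x90FC
Completed: cp=U+90FC (starts at byte 7)
Byte[10]=E3: 3-byte lead, need 2 cont bytes. acc=0x3
Byte[11]=84: continuation. acc=(acc<<6)|0x04=0xC4
Byte[12]=8B: continuation. acc=(acc<<6)|0x0B=0x310B
Completed: cp=U+310B (starts at byte 10)
Byte[13]=C6: 2-byte lead, need 1 cont bytes. acc=0x6
Byte[14]=8F: continuation. acc=(acc<<6)|0x0F=0x18F
Completed: cp=U+018F (starts at byte 13)
Byte[15]=E4: 3-byte lead, need 2 cont bytes. acc=0x4
Byte[16]=B8: continuation. acc=(acc<<6)|0x38=0x138
Byte[17]=A8: continuation. acc=(acc<<6)|0x28=0x4E28
Completed: cp=U+4E28 (starts at byte 15)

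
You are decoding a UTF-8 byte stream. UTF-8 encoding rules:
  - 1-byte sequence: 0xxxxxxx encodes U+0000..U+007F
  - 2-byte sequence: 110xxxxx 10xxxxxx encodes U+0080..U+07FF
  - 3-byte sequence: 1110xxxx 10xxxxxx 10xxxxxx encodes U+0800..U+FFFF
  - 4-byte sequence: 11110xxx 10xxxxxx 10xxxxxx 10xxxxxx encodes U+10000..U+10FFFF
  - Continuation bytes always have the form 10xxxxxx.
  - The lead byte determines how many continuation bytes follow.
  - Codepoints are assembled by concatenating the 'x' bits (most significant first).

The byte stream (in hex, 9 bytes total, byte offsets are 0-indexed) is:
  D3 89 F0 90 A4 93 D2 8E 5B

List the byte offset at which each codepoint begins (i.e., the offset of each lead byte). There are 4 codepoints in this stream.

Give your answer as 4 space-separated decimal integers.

Byte[0]=D3: 2-byte lead, need 1 cont bytes. acc=0x13
Byte[1]=89: continuation. acc=(acc<<6)|0x09=0x4C9
Completed: cp=U+04C9 (starts at byte 0)
Byte[2]=F0: 4-byte lead, need 3 cont bytes. acc=0x0
Byte[3]=90: continuation. acc=(acc<<6)|0x10=0x10
Byte[4]=A4: continuation. acc=(acc<<6)|0x24=0x424
Byte[5]=93: continuation. acc=(acc<<6)|0x13=0x10913
Completed: cp=U+10913 (starts at byte 2)
Byte[6]=D2: 2-byte lead, need 1 cont bytes. acc=0x12
Byte[7]=8E: continuation. acc=(acc<<6)|0x0E=0x48E
Completed: cp=U+048E (starts at byte 6)
Byte[8]=5B: 1-byte ASCII. cp=U+005B

Answer: 0 2 6 8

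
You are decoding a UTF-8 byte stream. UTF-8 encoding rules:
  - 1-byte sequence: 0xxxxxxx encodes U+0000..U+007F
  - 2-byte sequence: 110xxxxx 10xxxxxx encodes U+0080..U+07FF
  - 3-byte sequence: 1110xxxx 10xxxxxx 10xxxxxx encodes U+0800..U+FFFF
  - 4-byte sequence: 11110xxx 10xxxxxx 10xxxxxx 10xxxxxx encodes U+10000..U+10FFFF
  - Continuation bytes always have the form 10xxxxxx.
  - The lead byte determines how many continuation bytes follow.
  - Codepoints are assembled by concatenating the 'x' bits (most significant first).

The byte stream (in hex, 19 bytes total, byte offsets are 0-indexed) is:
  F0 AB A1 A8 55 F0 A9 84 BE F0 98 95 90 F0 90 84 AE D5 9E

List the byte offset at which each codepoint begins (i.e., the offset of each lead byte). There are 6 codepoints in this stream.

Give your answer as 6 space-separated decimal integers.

Byte[0]=F0: 4-byte lead, need 3 cont bytes. acc=0x0
Byte[1]=AB: continuation. acc=(acc<<6)|0x2B=0x2B
Byte[2]=A1: continuation. acc=(acc<<6)|0x21=0xAE1
Byte[3]=A8: continuation. acc=(acc<<6)|0x28=0x2B868
Completed: cp=U+2B868 (starts at byte 0)
Byte[4]=55: 1-byte ASCII. cp=U+0055
Byte[5]=F0: 4-byte lead, need 3 cont bytes. acc=0x0
Byte[6]=A9: continuation. acc=(acc<<6)|0x29=0x29
Byte[7]=84: continuation. acc=(acc<<6)|0x04=0xA44
Byte[8]=BE: continuation. acc=(acc<<6)|0x3E=0x2913E
Completed: cp=U+2913E (starts at byte 5)
Byte[9]=F0: 4-byte lead, need 3 cont bytes. acc=0x0
Byte[10]=98: continuation. acc=(acc<<6)|0x18=0x18
Byte[11]=95: continuation. acc=(acc<<6)|0x15=0x615
Byte[12]=90: continuation. acc=(acc<<6)|0x10=0x18550
Completed: cp=U+18550 (starts at byte 9)
Byte[13]=F0: 4-byte lead, need 3 cont bytes. acc=0x0
Byte[14]=90: continuation. acc=(acc<<6)|0x10=0x10
Byte[15]=84: continuation. acc=(acc<<6)|0x04=0x404
Byte[16]=AE: continuation. acc=(acc<<6)|0x2E=0x1012E
Completed: cp=U+1012E (starts at byte 13)
Byte[17]=D5: 2-byte lead, need 1 cont bytes. acc=0x15
Byte[18]=9E: continuation. acc=(acc<<6)|0x1E=0x55E
Completed: cp=U+055E (starts at byte 17)

Answer: 0 4 5 9 13 17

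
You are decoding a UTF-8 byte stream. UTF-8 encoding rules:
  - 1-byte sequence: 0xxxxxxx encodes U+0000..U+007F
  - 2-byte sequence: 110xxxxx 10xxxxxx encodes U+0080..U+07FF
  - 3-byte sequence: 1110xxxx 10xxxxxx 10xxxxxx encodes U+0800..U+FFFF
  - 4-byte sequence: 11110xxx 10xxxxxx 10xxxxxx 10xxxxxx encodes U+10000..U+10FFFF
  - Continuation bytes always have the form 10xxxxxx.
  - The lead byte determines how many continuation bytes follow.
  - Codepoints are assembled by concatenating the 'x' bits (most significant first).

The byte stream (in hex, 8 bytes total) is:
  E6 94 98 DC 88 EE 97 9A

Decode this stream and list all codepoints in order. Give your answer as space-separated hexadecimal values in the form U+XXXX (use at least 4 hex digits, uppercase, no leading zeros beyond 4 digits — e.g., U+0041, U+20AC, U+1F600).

Answer: U+6518 U+0708 U+E5DA

Derivation:
Byte[0]=E6: 3-byte lead, need 2 cont bytes. acc=0x6
Byte[1]=94: continuation. acc=(acc<<6)|0x14=0x194
Byte[2]=98: continuation. acc=(acc<<6)|0x18=0x6518
Completed: cp=U+6518 (starts at byte 0)
Byte[3]=DC: 2-byte lead, need 1 cont bytes. acc=0x1C
Byte[4]=88: continuation. acc=(acc<<6)|0x08=0x708
Completed: cp=U+0708 (starts at byte 3)
Byte[5]=EE: 3-byte lead, need 2 cont bytes. acc=0xE
Byte[6]=97: continuation. acc=(acc<<6)|0x17=0x397
Byte[7]=9A: continuation. acc=(acc<<6)|0x1A=0xE5DA
Completed: cp=U+E5DA (starts at byte 5)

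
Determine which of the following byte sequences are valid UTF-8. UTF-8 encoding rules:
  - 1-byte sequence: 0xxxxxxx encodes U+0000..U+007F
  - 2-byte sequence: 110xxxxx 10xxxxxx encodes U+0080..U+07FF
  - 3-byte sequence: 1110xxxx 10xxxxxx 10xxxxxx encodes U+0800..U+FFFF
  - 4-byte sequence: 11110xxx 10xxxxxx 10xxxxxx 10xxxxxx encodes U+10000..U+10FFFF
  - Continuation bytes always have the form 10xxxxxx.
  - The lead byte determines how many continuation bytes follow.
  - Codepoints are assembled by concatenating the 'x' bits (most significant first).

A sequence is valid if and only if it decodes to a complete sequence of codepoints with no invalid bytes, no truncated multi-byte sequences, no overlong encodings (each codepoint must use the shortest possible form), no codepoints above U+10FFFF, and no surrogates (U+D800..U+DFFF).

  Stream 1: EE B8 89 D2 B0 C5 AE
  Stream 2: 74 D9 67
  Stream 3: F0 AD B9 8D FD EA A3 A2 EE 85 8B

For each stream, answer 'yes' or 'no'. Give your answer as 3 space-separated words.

Answer: yes no no

Derivation:
Stream 1: decodes cleanly. VALID
Stream 2: error at byte offset 2. INVALID
Stream 3: error at byte offset 4. INVALID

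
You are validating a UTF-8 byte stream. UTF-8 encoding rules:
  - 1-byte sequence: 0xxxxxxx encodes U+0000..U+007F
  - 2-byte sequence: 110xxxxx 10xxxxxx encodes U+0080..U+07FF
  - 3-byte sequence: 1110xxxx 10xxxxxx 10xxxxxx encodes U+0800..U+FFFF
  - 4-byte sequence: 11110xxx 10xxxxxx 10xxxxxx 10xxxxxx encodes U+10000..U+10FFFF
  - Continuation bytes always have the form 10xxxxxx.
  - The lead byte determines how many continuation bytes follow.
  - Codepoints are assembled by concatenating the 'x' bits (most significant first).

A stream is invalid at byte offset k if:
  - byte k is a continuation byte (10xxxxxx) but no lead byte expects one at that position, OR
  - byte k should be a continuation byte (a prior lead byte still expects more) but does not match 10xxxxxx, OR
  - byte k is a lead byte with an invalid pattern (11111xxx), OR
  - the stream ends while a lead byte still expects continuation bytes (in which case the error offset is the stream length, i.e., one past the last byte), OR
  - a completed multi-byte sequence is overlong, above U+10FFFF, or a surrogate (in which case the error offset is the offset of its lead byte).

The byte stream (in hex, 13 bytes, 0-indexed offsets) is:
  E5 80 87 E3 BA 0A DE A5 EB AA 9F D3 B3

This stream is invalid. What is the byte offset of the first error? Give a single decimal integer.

Byte[0]=E5: 3-byte lead, need 2 cont bytes. acc=0x5
Byte[1]=80: continuation. acc=(acc<<6)|0x00=0x140
Byte[2]=87: continuation. acc=(acc<<6)|0x07=0x5007
Completed: cp=U+5007 (starts at byte 0)
Byte[3]=E3: 3-byte lead, need 2 cont bytes. acc=0x3
Byte[4]=BA: continuation. acc=(acc<<6)|0x3A=0xFA
Byte[5]=0A: expected 10xxxxxx continuation. INVALID

Answer: 5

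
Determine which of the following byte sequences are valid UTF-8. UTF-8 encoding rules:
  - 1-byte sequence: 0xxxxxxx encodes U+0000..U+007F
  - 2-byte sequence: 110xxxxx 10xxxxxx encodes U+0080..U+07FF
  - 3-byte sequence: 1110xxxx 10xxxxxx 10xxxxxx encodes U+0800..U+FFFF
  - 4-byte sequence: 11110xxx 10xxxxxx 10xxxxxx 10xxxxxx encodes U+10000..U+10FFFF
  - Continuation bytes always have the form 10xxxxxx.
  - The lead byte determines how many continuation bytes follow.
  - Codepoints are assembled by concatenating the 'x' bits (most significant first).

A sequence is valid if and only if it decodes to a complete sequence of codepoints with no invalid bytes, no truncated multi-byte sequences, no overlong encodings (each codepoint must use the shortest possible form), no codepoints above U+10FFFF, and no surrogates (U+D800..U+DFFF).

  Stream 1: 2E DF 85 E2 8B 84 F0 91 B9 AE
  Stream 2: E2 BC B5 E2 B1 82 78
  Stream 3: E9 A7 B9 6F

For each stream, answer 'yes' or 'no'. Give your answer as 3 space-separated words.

Answer: yes yes yes

Derivation:
Stream 1: decodes cleanly. VALID
Stream 2: decodes cleanly. VALID
Stream 3: decodes cleanly. VALID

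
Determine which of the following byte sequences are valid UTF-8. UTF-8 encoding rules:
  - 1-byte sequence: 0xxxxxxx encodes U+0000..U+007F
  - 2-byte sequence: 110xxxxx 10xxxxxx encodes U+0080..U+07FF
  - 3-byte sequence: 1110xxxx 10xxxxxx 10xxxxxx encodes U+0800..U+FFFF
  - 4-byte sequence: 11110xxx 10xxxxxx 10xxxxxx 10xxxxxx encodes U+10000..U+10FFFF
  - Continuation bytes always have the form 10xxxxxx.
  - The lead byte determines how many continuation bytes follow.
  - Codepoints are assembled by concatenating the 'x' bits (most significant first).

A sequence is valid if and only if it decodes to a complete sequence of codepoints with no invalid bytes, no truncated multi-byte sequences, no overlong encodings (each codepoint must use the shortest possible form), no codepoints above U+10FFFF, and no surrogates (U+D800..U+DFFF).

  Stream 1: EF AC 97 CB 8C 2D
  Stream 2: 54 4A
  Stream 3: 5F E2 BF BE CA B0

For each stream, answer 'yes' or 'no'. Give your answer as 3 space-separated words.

Stream 1: decodes cleanly. VALID
Stream 2: decodes cleanly. VALID
Stream 3: decodes cleanly. VALID

Answer: yes yes yes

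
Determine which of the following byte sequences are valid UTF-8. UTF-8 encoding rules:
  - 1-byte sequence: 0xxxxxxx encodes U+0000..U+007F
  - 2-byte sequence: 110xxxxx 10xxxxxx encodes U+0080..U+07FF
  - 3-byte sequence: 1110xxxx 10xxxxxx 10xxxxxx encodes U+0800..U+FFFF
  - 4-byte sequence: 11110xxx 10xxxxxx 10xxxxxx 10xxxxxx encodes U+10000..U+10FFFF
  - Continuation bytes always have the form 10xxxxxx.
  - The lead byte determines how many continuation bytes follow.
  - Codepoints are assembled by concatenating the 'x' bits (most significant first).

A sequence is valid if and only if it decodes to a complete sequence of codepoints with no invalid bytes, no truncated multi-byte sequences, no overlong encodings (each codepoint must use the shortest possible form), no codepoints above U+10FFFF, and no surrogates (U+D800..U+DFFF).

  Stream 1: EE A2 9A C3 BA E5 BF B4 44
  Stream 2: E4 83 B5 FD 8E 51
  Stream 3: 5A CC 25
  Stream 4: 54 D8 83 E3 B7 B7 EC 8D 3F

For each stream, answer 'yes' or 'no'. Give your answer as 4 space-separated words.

Answer: yes no no no

Derivation:
Stream 1: decodes cleanly. VALID
Stream 2: error at byte offset 3. INVALID
Stream 3: error at byte offset 2. INVALID
Stream 4: error at byte offset 8. INVALID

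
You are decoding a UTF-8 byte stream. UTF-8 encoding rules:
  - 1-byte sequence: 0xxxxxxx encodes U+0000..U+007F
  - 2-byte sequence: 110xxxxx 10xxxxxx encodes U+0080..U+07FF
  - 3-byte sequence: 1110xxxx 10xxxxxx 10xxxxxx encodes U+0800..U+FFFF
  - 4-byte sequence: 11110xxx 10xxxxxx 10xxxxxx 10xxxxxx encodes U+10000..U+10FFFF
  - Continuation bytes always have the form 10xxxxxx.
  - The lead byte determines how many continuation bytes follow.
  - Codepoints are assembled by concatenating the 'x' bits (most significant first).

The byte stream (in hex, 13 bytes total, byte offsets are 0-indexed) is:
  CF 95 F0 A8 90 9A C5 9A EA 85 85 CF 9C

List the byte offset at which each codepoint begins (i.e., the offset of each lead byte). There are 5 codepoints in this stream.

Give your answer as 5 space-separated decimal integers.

Answer: 0 2 6 8 11

Derivation:
Byte[0]=CF: 2-byte lead, need 1 cont bytes. acc=0xF
Byte[1]=95: continuation. acc=(acc<<6)|0x15=0x3D5
Completed: cp=U+03D5 (starts at byte 0)
Byte[2]=F0: 4-byte lead, need 3 cont bytes. acc=0x0
Byte[3]=A8: continuation. acc=(acc<<6)|0x28=0x28
Byte[4]=90: continuation. acc=(acc<<6)|0x10=0xA10
Byte[5]=9A: continuation. acc=(acc<<6)|0x1A=0x2841A
Completed: cp=U+2841A (starts at byte 2)
Byte[6]=C5: 2-byte lead, need 1 cont bytes. acc=0x5
Byte[7]=9A: continuation. acc=(acc<<6)|0x1A=0x15A
Completed: cp=U+015A (starts at byte 6)
Byte[8]=EA: 3-byte lead, need 2 cont bytes. acc=0xA
Byte[9]=85: continuation. acc=(acc<<6)|0x05=0x285
Byte[10]=85: continuation. acc=(acc<<6)|0x05=0xA145
Completed: cp=U+A145 (starts at byte 8)
Byte[11]=CF: 2-byte lead, need 1 cont bytes. acc=0xF
Byte[12]=9C: continuation. acc=(acc<<6)|0x1C=0x3DC
Completed: cp=U+03DC (starts at byte 11)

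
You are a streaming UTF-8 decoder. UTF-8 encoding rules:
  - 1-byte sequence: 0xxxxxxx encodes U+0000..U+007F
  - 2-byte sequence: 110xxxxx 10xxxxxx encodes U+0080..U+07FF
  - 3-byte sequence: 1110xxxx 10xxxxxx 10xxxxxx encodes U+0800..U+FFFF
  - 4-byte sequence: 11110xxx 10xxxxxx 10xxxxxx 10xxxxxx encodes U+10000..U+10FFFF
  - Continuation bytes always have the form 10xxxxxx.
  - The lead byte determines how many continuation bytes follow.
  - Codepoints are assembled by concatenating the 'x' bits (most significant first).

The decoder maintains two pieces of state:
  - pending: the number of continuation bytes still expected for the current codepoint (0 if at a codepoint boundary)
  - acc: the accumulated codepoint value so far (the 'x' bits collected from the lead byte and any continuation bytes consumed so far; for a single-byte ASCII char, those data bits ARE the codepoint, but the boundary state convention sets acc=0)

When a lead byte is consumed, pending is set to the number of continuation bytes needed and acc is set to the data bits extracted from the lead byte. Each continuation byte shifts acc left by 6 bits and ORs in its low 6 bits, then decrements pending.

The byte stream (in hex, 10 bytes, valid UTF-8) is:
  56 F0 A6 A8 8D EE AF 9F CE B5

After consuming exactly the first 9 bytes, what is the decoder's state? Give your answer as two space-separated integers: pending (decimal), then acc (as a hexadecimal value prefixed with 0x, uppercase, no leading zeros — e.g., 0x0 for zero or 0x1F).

Byte[0]=56: 1-byte. pending=0, acc=0x0
Byte[1]=F0: 4-byte lead. pending=3, acc=0x0
Byte[2]=A6: continuation. acc=(acc<<6)|0x26=0x26, pending=2
Byte[3]=A8: continuation. acc=(acc<<6)|0x28=0x9A8, pending=1
Byte[4]=8D: continuation. acc=(acc<<6)|0x0D=0x26A0D, pending=0
Byte[5]=EE: 3-byte lead. pending=2, acc=0xE
Byte[6]=AF: continuation. acc=(acc<<6)|0x2F=0x3AF, pending=1
Byte[7]=9F: continuation. acc=(acc<<6)|0x1F=0xEBDF, pending=0
Byte[8]=CE: 2-byte lead. pending=1, acc=0xE

Answer: 1 0xE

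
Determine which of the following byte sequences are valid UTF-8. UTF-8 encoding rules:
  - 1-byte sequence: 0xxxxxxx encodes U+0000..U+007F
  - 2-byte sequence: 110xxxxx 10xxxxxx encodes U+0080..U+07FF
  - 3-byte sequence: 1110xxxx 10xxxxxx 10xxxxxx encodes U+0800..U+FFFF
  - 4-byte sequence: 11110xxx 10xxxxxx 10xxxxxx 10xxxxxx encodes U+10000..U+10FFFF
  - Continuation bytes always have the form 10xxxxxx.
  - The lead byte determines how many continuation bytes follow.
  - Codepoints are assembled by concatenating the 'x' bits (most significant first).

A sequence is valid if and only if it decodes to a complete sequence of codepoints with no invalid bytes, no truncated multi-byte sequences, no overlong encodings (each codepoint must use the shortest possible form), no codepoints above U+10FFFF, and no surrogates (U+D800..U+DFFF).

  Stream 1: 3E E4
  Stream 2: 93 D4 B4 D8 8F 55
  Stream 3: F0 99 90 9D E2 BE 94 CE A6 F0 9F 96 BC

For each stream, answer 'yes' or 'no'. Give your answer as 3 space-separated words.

Stream 1: error at byte offset 2. INVALID
Stream 2: error at byte offset 0. INVALID
Stream 3: decodes cleanly. VALID

Answer: no no yes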